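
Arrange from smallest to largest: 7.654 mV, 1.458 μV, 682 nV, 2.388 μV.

7.654 mV = 0.007654 V
1.458 μV = 0.000001458 V
682 nV = 0.000000682 V
2.388 μV = 0.000002388 V

682 nV < 1.458 μV < 2.388 μV < 7.654 mV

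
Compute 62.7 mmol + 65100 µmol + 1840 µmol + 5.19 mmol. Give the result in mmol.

134.83 mmol

In mmol:
  62.7 mmol → 62.7
  65100 µmol = 65100 × 10^-3 mmol = 65.1
  1840 µmol = 1840 × 10^-3 mmol = 1.84
  5.19 mmol → 5.19
Sum: 62.7 + 65.1 + 1.84 + 5.19 = 134.83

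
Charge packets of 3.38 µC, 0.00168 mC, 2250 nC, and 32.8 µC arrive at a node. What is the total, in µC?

40.11 µC

In µC:
  3.38 µC → 3.38
  0.00168 mC = 0.00168e3 µC = 1.68
  2250 nC = 2250e-3 µC = 2.25
  32.8 µC → 32.8
Sum: 3.38 + 1.68 + 2.25 + 32.8 = 40.11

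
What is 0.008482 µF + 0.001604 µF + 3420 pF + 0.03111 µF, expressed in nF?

44.616 nF

In nF:
  0.008482 µF = 0.008482e3 nF = 8.482
  0.001604 µF = 0.001604e3 nF = 1.604
  3420 pF = 3420e-3 nF = 3.42
  0.03111 µF = 0.03111e3 nF = 31.11
Sum: 8.482 + 1.604 + 3.42 + 31.11 = 44.616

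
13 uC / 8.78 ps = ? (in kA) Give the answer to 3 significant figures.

1480 kA

(13 × 10⁻⁶) / (8.78 × 10⁻¹²) = 1.4806 × 10⁶ A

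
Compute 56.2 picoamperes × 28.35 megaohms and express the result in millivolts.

56.2 × 10⁻¹² × 28.35 × 10⁶ = 1593.27 × 10⁻⁶ V

1.59327 millivolts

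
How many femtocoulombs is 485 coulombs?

(no prefix) = 10^0, femto = 10^-15; factor is 10^15.
485 × 10^15 = 485000000000000000

485000000000000000 femtocoulombs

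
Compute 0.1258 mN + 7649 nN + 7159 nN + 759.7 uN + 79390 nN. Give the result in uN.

In uN:
  0.1258 mN = 0.1258e3 uN = 125.8
  7649 nN = 7649e-3 uN = 7.649
  7159 nN = 7159e-3 uN = 7.159
  759.7 uN → 759.7
  79390 nN = 79390e-3 uN = 79.39
Sum: 125.8 + 7.649 + 7.159 + 759.7 + 79.39 = 979.698

979.698 uN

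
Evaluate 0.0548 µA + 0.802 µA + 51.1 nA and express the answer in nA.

907.9 nA

In nA:
  0.0548 µA = 0.0548 × 10³ nA = 54.8
  0.802 µA = 0.802 × 10³ nA = 802
  51.1 nA → 51.1
Sum: 54.8 + 802 + 51.1 = 907.9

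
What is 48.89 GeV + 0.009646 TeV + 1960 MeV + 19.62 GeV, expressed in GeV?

In GeV:
  48.89 GeV → 48.89
  0.009646 TeV = 0.009646 × 10³ GeV = 9.646
  1960 MeV = 1960 × 10⁻³ GeV = 1.96
  19.62 GeV → 19.62
Sum: 48.89 + 9.646 + 1.96 + 19.62 = 80.116

80.116 GeV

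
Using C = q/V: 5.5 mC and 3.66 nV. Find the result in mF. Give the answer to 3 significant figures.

1500000000 mF

(5.5 × 10^-3) / (3.66 × 10^-9) = 1.5027 × 10^6 F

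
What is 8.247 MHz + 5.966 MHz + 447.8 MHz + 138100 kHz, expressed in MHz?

600.113 MHz

In MHz:
  8.247 MHz → 8.247
  5.966 MHz → 5.966
  447.8 MHz → 447.8
  138100 kHz = 138100e-3 MHz = 138.1
Sum: 8.247 + 5.966 + 447.8 + 138.1 = 600.113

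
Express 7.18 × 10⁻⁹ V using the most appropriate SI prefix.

= 7.18 × 10⁻⁹ V; 10⁻⁹ is nano.

7.18 nV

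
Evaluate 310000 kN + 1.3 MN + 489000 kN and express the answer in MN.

800.3 MN

In MN:
  310000 kN = 310000 × 10^-3 MN = 310
  1.3 MN → 1.3
  489000 kN = 489000 × 10^-3 MN = 489
Sum: 310 + 1.3 + 489 = 800.3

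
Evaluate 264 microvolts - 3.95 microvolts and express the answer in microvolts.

260.05 microvolts

In microvolts:
  264 microvolts → 264
  3.95 microvolts → 3.95
Difference: 264 - 3.95 = 260.05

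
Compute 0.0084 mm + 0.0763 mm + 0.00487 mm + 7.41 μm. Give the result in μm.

96.98 μm

In μm:
  0.0084 mm = 0.0084 × 10³ μm = 8.4
  0.0763 mm = 0.0763 × 10³ μm = 76.3
  0.00487 mm = 0.00487 × 10³ μm = 4.87
  7.41 μm → 7.41
Sum: 8.4 + 76.3 + 4.87 + 7.41 = 96.98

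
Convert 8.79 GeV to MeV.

8790 MeV

giga = 1e9, mega = 1e6; factor is 1e3.
8.79 × 1e3 = 8790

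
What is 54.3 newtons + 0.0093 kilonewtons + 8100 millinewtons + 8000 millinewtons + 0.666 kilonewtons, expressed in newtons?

In newtons:
  54.3 newtons → 54.3
  0.0093 kilonewtons = 0.0093 × 10^3 newtons = 9.3
  8100 millinewtons = 8100 × 10^-3 newtons = 8.1
  8000 millinewtons = 8000 × 10^-3 newtons = 8
  0.666 kilonewtons = 0.666 × 10^3 newtons = 666
Sum: 54.3 + 9.3 + 8.1 + 8 + 666 = 745.7

745.7 newtons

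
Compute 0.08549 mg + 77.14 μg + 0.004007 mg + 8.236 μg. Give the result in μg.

174.873 μg

In μg:
  0.08549 mg = 0.08549 × 10^3 μg = 85.49
  77.14 μg → 77.14
  0.004007 mg = 0.004007 × 10^3 μg = 4.007
  8.236 μg → 8.236
Sum: 85.49 + 77.14 + 4.007 + 8.236 = 174.873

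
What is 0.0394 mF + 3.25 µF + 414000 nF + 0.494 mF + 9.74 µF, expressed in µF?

In µF:
  0.0394 mF = 0.0394e3 µF = 39.4
  3.25 µF → 3.25
  414000 nF = 414000e-3 µF = 414
  0.494 mF = 0.494e3 µF = 494
  9.74 µF → 9.74
Sum: 39.4 + 3.25 + 414 + 494 + 9.74 = 960.39

960.39 µF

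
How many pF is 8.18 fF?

femto = 10^-15, pico = 10^-12; factor is 10^-3.
8.18 × 10^-3 = 0.00818

0.00818 pF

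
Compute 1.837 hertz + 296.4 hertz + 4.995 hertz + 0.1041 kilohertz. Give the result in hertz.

407.332 hertz

In hertz:
  1.837 hertz → 1.837
  296.4 hertz → 296.4
  4.995 hertz → 4.995
  0.1041 kilohertz = 0.1041 × 10³ hertz = 104.1
Sum: 1.837 + 296.4 + 4.995 + 104.1 = 407.332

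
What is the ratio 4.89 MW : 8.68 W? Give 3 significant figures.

563000

(4.89 × 10⁶) / (8.68) = 0.5634 × 10⁶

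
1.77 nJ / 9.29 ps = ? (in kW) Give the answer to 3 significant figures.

(1.77 × 10⁻⁹) / (9.29 × 10⁻¹²) = 0.19053 × 10³ W

0.191 kW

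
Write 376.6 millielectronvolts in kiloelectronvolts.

milli = 10^-3, kilo = 10^3; factor is 10^-6.
376.6 × 10^-6 = 0.0003766

0.0003766 kiloelectronvolts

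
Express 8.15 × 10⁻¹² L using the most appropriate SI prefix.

8.15 pL

= 8.15 × 10⁻¹² L; 10⁻¹² is pico.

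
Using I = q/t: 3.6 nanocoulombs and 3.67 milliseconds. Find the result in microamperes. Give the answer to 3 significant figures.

(3.6e-9) / (3.67e-3) = 0.98093e-6 A

0.981 microamperes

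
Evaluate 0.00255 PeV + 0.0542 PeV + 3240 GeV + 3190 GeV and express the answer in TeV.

63.18 TeV

In TeV:
  0.00255 PeV = 0.00255e3 TeV = 2.55
  0.0542 PeV = 0.0542e3 TeV = 54.2
  3240 GeV = 3240e-3 TeV = 3.24
  3190 GeV = 3190e-3 TeV = 3.19
Sum: 2.55 + 54.2 + 3.24 + 3.19 = 63.18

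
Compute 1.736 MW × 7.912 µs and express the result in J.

13.735232 J

1.736 × 10⁶ × 7.912 × 10⁻⁶ = 13.735232 J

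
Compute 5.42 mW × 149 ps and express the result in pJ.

0.80758 pJ

5.42 × 10^-3 × 149 × 10^-12 = 807.58 × 10^-15 J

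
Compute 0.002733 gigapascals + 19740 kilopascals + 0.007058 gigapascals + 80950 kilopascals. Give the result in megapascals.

110.481 megapascals

In megapascals:
  0.002733 gigapascals = 0.002733 × 10³ megapascals = 2.733
  19740 kilopascals = 19740 × 10⁻³ megapascals = 19.74
  0.007058 gigapascals = 0.007058 × 10³ megapascals = 7.058
  80950 kilopascals = 80950 × 10⁻³ megapascals = 80.95
Sum: 2.733 + 19.74 + 7.058 + 80.95 = 110.481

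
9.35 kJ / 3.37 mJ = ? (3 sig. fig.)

(9.35 × 10³) / (3.37 × 10⁻³) = 2.774 × 10⁶

2770000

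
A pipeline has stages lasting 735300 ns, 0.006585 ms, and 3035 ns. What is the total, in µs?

744.92 µs

In µs:
  735300 ns = 735300e-3 µs = 735.3
  0.006585 ms = 0.006585e3 µs = 6.585
  3035 ns = 3035e-3 µs = 3.035
Sum: 735.3 + 6.585 + 3.035 = 744.92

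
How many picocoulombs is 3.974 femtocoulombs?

femto = 1e-15, pico = 1e-12; factor is 1e-3.
3.974 × 1e-3 = 0.003974

0.003974 picocoulombs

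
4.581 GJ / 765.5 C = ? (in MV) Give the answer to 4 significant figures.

(4.581 × 10⁹) / (765.5) = 0.00598432 × 10⁹ V

5.984 MV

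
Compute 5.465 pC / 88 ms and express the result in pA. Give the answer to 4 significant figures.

(5.465 × 10^-12) / (88 × 10^-3) = 0.0621023 × 10^-9 A

62.10 pA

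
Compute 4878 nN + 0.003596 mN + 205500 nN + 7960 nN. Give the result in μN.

221.934 μN

In μN:
  4878 nN = 4878 × 10^-3 μN = 4.878
  0.003596 mN = 0.003596 × 10^3 μN = 3.596
  205500 nN = 205500 × 10^-3 μN = 205.5
  7960 nN = 7960 × 10^-3 μN = 7.96
Sum: 4.878 + 3.596 + 205.5 + 7.96 = 221.934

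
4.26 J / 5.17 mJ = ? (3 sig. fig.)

824

(4.26) / (5.17e-3) = 0.824e3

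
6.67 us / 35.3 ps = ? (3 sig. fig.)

189000

(6.67e-6) / (35.3e-12) = 0.189e6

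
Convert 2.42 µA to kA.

0.00000000242 kA

micro = 1e-6, kilo = 1e3; factor is 1e-9.
2.42 × 1e-9 = 0.00000000242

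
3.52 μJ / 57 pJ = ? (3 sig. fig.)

61800

(3.52e-6) / (57e-12) = 0.06175e6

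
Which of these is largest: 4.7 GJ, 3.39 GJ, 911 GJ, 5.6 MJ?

4.7 GJ = 4700000000 J
3.39 GJ = 3390000000 J
911 GJ = 911000000000 J
5.6 MJ = 5600000 J

911 GJ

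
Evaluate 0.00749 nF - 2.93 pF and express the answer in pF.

In pF:
  0.00749 nF = 0.00749e3 pF = 7.49
  2.93 pF → 2.93
Difference: 7.49 - 2.93 = 4.56

4.56 pF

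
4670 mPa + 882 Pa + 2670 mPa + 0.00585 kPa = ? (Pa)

895.19 Pa

In Pa:
  4670 mPa = 4670 × 10^-3 Pa = 4.67
  882 Pa → 882
  2670 mPa = 2670 × 10^-3 Pa = 2.67
  0.00585 kPa = 0.00585 × 10^3 Pa = 5.85
Sum: 4.67 + 882 + 2.67 + 5.85 = 895.19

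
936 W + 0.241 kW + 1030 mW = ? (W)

In W:
  936 W → 936
  0.241 kW = 0.241e3 W = 241
  1030 mW = 1030e-3 W = 1.03
Sum: 936 + 241 + 1.03 = 1178.03

1178.03 W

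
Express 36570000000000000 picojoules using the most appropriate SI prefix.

36.57 kilojoules

= 36.57 × 10³ joules; 10³ is kilo.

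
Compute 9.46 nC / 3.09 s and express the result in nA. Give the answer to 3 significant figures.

3.06 nA

(9.46e-9) / (3.09) = 3.0615e-9 A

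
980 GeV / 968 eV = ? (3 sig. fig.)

1010000000

(980 × 10⁹) / (968) = 1.012 × 10⁹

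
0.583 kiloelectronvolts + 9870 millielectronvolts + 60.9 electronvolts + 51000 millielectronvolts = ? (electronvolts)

704.77 electronvolts

In electronvolts:
  0.583 kiloelectronvolts = 0.583e3 electronvolts = 583
  9870 millielectronvolts = 9870e-3 electronvolts = 9.87
  60.9 electronvolts → 60.9
  51000 millielectronvolts = 51000e-3 electronvolts = 51
Sum: 583 + 9.87 + 60.9 + 51 = 704.77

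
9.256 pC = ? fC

pico = 1e-12, femto = 1e-15; factor is 1e3.
9.256 × 1e3 = 9256

9256 fC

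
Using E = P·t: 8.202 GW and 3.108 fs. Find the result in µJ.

8.202e9 × 3.108e-15 = 25.491816e-6 J

25.491816 µJ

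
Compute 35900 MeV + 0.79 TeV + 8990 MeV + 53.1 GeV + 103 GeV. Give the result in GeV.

In GeV:
  35900 MeV = 35900e-3 GeV = 35.9
  0.79 TeV = 0.79e3 GeV = 790
  8990 MeV = 8990e-3 GeV = 8.99
  53.1 GeV → 53.1
  103 GeV → 103
Sum: 35.9 + 790 + 8.99 + 53.1 + 103 = 990.99

990.99 GeV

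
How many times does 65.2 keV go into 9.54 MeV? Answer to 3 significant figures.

(9.54 × 10^6) / (65.2 × 10^3) = 0.1463 × 10^3

146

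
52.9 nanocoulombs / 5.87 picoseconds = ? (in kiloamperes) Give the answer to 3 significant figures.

9.01 kiloamperes

(52.9 × 10^-9) / (5.87 × 10^-12) = 9.0119 × 10^3 A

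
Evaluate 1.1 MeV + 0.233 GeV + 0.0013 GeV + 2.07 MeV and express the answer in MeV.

237.47 MeV

In MeV:
  1.1 MeV → 1.1
  0.233 GeV = 0.233 × 10^3 MeV = 233
  0.0013 GeV = 0.0013 × 10^3 MeV = 1.3
  2.07 MeV → 2.07
Sum: 1.1 + 233 + 1.3 + 2.07 = 237.47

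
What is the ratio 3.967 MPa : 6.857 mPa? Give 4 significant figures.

578500000

(3.967 × 10^6) / (6.857 × 10^-3) = 0.57853 × 10^9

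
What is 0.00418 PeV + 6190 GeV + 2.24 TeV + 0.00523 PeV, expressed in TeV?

17.84 TeV

In TeV:
  0.00418 PeV = 0.00418 × 10^3 TeV = 4.18
  6190 GeV = 6190 × 10^-3 TeV = 6.19
  2.24 TeV → 2.24
  0.00523 PeV = 0.00523 × 10^3 TeV = 5.23
Sum: 4.18 + 6.19 + 2.24 + 5.23 = 17.84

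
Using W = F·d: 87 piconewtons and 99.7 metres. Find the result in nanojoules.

8.6739 nanojoules

87 × 10⁻¹² × 99.7 = 8673.9 × 10⁻¹² J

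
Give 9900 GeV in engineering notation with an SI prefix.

9.9 TeV

= 9.9 × 10^12 eV; 10^12 is tera.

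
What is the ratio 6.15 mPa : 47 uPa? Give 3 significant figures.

131

(6.15 × 10^-3) / (47 × 10^-6) = 0.1309 × 10^3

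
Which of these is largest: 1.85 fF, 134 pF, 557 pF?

557 pF

1.85 fF = 0.00000000000000185 F
134 pF = 0.000000000134 F
557 pF = 0.000000000557 F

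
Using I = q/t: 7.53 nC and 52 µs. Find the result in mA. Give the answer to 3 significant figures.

(7.53 × 10⁻⁹) / (52 × 10⁻⁶) = 0.14481 × 10⁻³ A

0.145 mA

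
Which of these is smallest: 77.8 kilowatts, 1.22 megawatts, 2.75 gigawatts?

77.8 kilowatts = 77800 watts
1.22 megawatts = 1220000 watts
2.75 gigawatts = 2750000000 watts

77.8 kilowatts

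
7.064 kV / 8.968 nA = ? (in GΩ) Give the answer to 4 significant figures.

(7.064 × 10³) / (8.968 × 10⁻⁹) = 0.78769 × 10¹² Ω

787.7 GΩ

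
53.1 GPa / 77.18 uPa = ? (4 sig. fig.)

(53.1 × 10⁹) / (77.18 × 10⁻⁶) = 0.688 × 10¹⁵

688000000000000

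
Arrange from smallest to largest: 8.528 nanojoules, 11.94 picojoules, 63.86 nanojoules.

8.528 nanojoules = 0.000000008528 joules
11.94 picojoules = 0.00000000001194 joules
63.86 nanojoules = 0.00000006386 joules

11.94 picojoules < 8.528 nanojoules < 63.86 nanojoules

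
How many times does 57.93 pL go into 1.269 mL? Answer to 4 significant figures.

(1.269 × 10⁻³) / (57.93 × 10⁻¹²) = 0.021906 × 10⁹

21910000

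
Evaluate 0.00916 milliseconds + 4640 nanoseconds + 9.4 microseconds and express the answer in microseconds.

In microseconds:
  0.00916 milliseconds = 0.00916e3 microseconds = 9.16
  4640 nanoseconds = 4640e-3 microseconds = 4.64
  9.4 microseconds → 9.4
Sum: 9.16 + 4.64 + 9.4 = 23.2

23.2 microseconds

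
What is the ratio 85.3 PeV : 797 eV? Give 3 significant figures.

107000000000000

(85.3e15) / (797) = 0.107e15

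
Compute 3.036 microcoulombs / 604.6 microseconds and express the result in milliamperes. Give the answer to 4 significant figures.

(3.036 × 10^-6) / (604.6 × 10^-6) = 0.0050215 A

5.022 milliamperes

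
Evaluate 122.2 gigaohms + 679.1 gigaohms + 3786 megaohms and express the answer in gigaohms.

In gigaohms:
  122.2 gigaohms → 122.2
  679.1 gigaohms → 679.1
  3786 megaohms = 3786e-3 gigaohms = 3.786
Sum: 122.2 + 679.1 + 3.786 = 805.086

805.086 gigaohms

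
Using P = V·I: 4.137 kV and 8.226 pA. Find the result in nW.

34.030962 nW

4.137 × 10³ × 8.226 × 10⁻¹² = 34.030962 × 10⁻⁹ W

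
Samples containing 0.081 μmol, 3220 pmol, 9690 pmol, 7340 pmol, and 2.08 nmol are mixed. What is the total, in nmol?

103.33 nmol

In nmol:
  0.081 μmol = 0.081e3 nmol = 81
  3220 pmol = 3220e-3 nmol = 3.22
  9690 pmol = 9690e-3 nmol = 9.69
  7340 pmol = 7340e-3 nmol = 7.34
  2.08 nmol → 2.08
Sum: 81 + 3.22 + 9.69 + 7.34 + 2.08 = 103.33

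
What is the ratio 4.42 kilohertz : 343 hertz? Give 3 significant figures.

(4.42e3) / (343) = 0.01289e3

12.9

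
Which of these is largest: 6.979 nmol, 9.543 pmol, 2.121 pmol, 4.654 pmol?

6.979 nmol

6.979 nmol = 0.000000006979 mol
9.543 pmol = 0.000000000009543 mol
2.121 pmol = 0.000000000002121 mol
4.654 pmol = 0.000000000004654 mol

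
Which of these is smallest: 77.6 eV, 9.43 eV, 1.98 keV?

77.6 eV = 77.6 eV
9.43 eV = 9.43 eV
1.98 keV = 1980 eV

9.43 eV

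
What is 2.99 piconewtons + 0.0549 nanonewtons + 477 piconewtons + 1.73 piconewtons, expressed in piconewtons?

536.62 piconewtons

In piconewtons:
  2.99 piconewtons → 2.99
  0.0549 nanonewtons = 0.0549e3 piconewtons = 54.9
  477 piconewtons → 477
  1.73 piconewtons → 1.73
Sum: 2.99 + 54.9 + 477 + 1.73 = 536.62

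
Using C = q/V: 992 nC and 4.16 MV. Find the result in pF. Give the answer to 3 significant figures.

(992e-9) / (4.16e6) = 238.46e-15 F

0.238 pF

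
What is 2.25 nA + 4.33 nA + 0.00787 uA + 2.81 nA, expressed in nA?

In nA:
  2.25 nA → 2.25
  4.33 nA → 4.33
  0.00787 uA = 0.00787e3 nA = 7.87
  2.81 nA → 2.81
Sum: 2.25 + 4.33 + 7.87 + 2.81 = 17.26

17.26 nA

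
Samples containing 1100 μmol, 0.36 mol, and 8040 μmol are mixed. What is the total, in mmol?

369.14 mmol

In mmol:
  1100 μmol = 1100 × 10^-3 mmol = 1.1
  0.36 mol = 0.36 × 10^3 mmol = 360
  8040 μmol = 8040 × 10^-3 mmol = 8.04
Sum: 1.1 + 360 + 8.04 = 369.14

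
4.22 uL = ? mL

micro = 10^-6, milli = 10^-3; factor is 10^-3.
4.22 × 10^-3 = 0.00422

0.00422 mL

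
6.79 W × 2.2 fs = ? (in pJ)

0.014938 pJ

6.79 × 2.2e-15 = 14.938e-15 J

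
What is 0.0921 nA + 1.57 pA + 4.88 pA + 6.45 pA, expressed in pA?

In pA:
  0.0921 nA = 0.0921 × 10^3 pA = 92.1
  1.57 pA → 1.57
  4.88 pA → 4.88
  6.45 pA → 6.45
Sum: 92.1 + 1.57 + 4.88 + 6.45 = 105

105 pA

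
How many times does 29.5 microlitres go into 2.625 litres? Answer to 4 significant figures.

(2.625) / (29.5 × 10⁻⁶) = 0.088983 × 10⁶

88980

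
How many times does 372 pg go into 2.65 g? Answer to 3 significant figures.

7120000000

(2.65) / (372e-12) = 0.007124e12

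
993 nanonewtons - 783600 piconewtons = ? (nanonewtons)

In nanonewtons:
  993 nanonewtons → 993
  783600 piconewtons = 783600 × 10⁻³ nanonewtons = 783.6
Difference: 993 - 783.6 = 209.4

209.4 nanonewtons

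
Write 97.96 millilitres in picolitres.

97960000000 picolitres

milli = 1e-3, pico = 1e-12; factor is 1e9.
97.96 × 1e9 = 97960000000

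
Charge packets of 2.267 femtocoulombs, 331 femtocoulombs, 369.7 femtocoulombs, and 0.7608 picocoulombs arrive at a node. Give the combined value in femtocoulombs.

1463.767 femtocoulombs

In femtocoulombs:
  2.267 femtocoulombs → 2.267
  331 femtocoulombs → 331
  369.7 femtocoulombs → 369.7
  0.7608 picocoulombs = 0.7608e3 femtocoulombs = 760.8
Sum: 2.267 + 331 + 369.7 + 760.8 = 1463.767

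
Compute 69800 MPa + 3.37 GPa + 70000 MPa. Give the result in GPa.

In GPa:
  69800 MPa = 69800e-3 GPa = 69.8
  3.37 GPa → 3.37
  70000 MPa = 70000e-3 GPa = 70
Sum: 69.8 + 3.37 + 70 = 143.17

143.17 GPa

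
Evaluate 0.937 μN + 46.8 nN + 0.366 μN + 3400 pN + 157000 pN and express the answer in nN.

1510.2 nN

In nN:
  0.937 μN = 0.937e3 nN = 937
  46.8 nN → 46.8
  0.366 μN = 0.366e3 nN = 366
  3400 pN = 3400e-3 nN = 3.4
  157000 pN = 157000e-3 nN = 157
Sum: 937 + 46.8 + 366 + 3.4 + 157 = 1510.2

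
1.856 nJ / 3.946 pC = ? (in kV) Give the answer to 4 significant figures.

(1.856 × 10⁻⁹) / (3.946 × 10⁻¹²) = 0.47035 × 10³ V

0.4703 kV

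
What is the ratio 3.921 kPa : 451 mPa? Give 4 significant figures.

(3.921 × 10^3) / (451 × 10^-3) = 0.008694 × 10^6

8694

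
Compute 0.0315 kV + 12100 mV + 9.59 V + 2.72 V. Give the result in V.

55.91 V

In V:
  0.0315 kV = 0.0315e3 V = 31.5
  12100 mV = 12100e-3 V = 12.1
  9.59 V → 9.59
  2.72 V → 2.72
Sum: 31.5 + 12.1 + 9.59 + 2.72 = 55.91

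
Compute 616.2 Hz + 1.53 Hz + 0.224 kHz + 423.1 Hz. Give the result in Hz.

In Hz:
  616.2 Hz → 616.2
  1.53 Hz → 1.53
  0.224 kHz = 0.224 × 10^3 Hz = 224
  423.1 Hz → 423.1
Sum: 616.2 + 1.53 + 224 + 423.1 = 1264.83

1264.83 Hz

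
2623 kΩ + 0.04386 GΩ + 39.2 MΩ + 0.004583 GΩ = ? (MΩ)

90.266 MΩ

In MΩ:
  2623 kΩ = 2623 × 10⁻³ MΩ = 2.623
  0.04386 GΩ = 0.04386 × 10³ MΩ = 43.86
  39.2 MΩ → 39.2
  0.004583 GΩ = 0.004583 × 10³ MΩ = 4.583
Sum: 2.623 + 43.86 + 39.2 + 4.583 = 90.266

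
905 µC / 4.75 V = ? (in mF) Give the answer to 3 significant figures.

0.191 mF

(905 × 10^-6) / (4.75) = 190.53 × 10^-6 F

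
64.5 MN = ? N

mega = 10^6, (no prefix) = 10^0; factor is 10^6.
64.5 × 10^6 = 64500000

64500000 N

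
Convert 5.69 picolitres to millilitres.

0.00000000569 millilitres

pico = 10^-12, milli = 10^-3; factor is 10^-9.
5.69 × 10^-9 = 0.00000000569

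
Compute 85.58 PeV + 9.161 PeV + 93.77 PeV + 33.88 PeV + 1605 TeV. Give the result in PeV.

223.996 PeV

In PeV:
  85.58 PeV → 85.58
  9.161 PeV → 9.161
  93.77 PeV → 93.77
  33.88 PeV → 33.88
  1605 TeV = 1605e-3 PeV = 1.605
Sum: 85.58 + 9.161 + 93.77 + 33.88 + 1.605 = 223.996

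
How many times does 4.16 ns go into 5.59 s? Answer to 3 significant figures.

1340000000

(5.59) / (4.16e-9) = 1.344e9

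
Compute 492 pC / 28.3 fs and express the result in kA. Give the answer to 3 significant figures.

(492e-12) / (28.3e-15) = 17.385e3 A

17.4 kA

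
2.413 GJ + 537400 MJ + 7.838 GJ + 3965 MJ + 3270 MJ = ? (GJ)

554.886 GJ

In GJ:
  2.413 GJ → 2.413
  537400 MJ = 537400 × 10⁻³ GJ = 537.4
  7.838 GJ → 7.838
  3965 MJ = 3965 × 10⁻³ GJ = 3.965
  3270 MJ = 3270 × 10⁻³ GJ = 3.27
Sum: 2.413 + 537.4 + 7.838 + 3.965 + 3.27 = 554.886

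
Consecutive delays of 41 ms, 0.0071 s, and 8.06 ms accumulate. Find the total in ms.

In ms:
  41 ms → 41
  0.0071 s = 0.0071 × 10^3 ms = 7.1
  8.06 ms → 8.06
Sum: 41 + 7.1 + 8.06 = 56.16

56.16 ms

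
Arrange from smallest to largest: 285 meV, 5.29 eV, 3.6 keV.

285 meV < 5.29 eV < 3.6 keV

285 meV = 0.285 eV
5.29 eV = 5.29 eV
3.6 keV = 3600 eV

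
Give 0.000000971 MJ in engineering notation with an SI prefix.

971 mJ

= 971 × 10^-3 J; 10^-3 is milli.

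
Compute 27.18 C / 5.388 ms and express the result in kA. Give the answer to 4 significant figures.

5.045 kA

(27.18) / (5.388e-3) = 5.04454e3 A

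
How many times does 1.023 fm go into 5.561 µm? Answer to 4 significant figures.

5436000000

(5.561e-6) / (1.023e-15) = 5.436e9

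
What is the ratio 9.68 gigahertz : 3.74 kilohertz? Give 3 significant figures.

(9.68e9) / (3.74e3) = 2.588e6

2590000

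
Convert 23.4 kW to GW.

kilo = 10³, giga = 10⁹; factor is 10⁻⁶.
23.4 × 10⁻⁶ = 0.0000234

0.0000234 GW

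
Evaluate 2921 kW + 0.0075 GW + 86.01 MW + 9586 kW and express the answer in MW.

106.017 MW

In MW:
  2921 kW = 2921 × 10^-3 MW = 2.921
  0.0075 GW = 0.0075 × 10^3 MW = 7.5
  86.01 MW → 86.01
  9586 kW = 9586 × 10^-3 MW = 9.586
Sum: 2.921 + 7.5 + 86.01 + 9.586 = 106.017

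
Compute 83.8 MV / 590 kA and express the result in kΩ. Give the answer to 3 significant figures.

0.142 kΩ

(83.8 × 10⁶) / (590 × 10³) = 0.14203 × 10³ Ω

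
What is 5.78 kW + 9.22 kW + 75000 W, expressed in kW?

90 kW

In kW:
  5.78 kW → 5.78
  9.22 kW → 9.22
  75000 W = 75000 × 10⁻³ kW = 75
Sum: 5.78 + 9.22 + 75 = 90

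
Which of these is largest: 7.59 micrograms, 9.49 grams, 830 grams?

7.59 micrograms = 0.00000759 grams
9.49 grams = 9.49 grams
830 grams = 830 grams

830 grams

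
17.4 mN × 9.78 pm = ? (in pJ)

17.4 × 10⁻³ × 9.78 × 10⁻¹² = 170.172 × 10⁻¹⁵ J

0.170172 pJ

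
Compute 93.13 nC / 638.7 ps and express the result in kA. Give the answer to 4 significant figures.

(93.13 × 10⁻⁹) / (638.7 × 10⁻¹²) = 0.145812 × 10³ A

0.1458 kA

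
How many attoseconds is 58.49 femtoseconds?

femto = 1e-15, atto = 1e-18; factor is 1e3.
58.49 × 1e3 = 58490

58490 attoseconds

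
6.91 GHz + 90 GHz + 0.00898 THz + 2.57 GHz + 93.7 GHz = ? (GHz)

202.16 GHz

In GHz:
  6.91 GHz → 6.91
  90 GHz → 90
  0.00898 THz = 0.00898 × 10³ GHz = 8.98
  2.57 GHz → 2.57
  93.7 GHz → 93.7
Sum: 6.91 + 90 + 8.98 + 2.57 + 93.7 = 202.16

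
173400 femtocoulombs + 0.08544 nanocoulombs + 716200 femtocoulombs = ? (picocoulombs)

In picocoulombs:
  173400 femtocoulombs = 173400 × 10^-3 picocoulombs = 173.4
  0.08544 nanocoulombs = 0.08544 × 10^3 picocoulombs = 85.44
  716200 femtocoulombs = 716200 × 10^-3 picocoulombs = 716.2
Sum: 173.4 + 85.44 + 716.2 = 975.04

975.04 picocoulombs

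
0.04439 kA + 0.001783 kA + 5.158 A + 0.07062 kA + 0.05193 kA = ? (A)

In A:
  0.04439 kA = 0.04439 × 10³ A = 44.39
  0.001783 kA = 0.001783 × 10³ A = 1.783
  5.158 A → 5.158
  0.07062 kA = 0.07062 × 10³ A = 70.62
  0.05193 kA = 0.05193 × 10³ A = 51.93
Sum: 44.39 + 1.783 + 5.158 + 70.62 + 51.93 = 173.881

173.881 A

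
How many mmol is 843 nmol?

nano = 1e-9, milli = 1e-3; factor is 1e-6.
843 × 1e-6 = 0.000843

0.000843 mmol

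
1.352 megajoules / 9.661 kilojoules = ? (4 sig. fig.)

(1.352e6) / (9.661e3) = 0.13994e3

139.9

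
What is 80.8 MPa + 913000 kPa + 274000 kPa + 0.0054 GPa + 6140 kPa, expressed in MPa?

In MPa:
  80.8 MPa → 80.8
  913000 kPa = 913000 × 10⁻³ MPa = 913
  274000 kPa = 274000 × 10⁻³ MPa = 274
  0.0054 GPa = 0.0054 × 10³ MPa = 5.4
  6140 kPa = 6140 × 10⁻³ MPa = 6.14
Sum: 80.8 + 913 + 274 + 5.4 + 6.14 = 1279.34

1279.34 MPa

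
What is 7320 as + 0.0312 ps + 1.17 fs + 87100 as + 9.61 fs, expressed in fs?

136.4 fs

In fs:
  7320 as = 7320 × 10⁻³ fs = 7.32
  0.0312 ps = 0.0312 × 10³ fs = 31.2
  1.17 fs → 1.17
  87100 as = 87100 × 10⁻³ fs = 87.1
  9.61 fs → 9.61
Sum: 7.32 + 31.2 + 1.17 + 87.1 + 9.61 = 136.4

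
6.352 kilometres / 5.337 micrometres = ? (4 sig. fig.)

(6.352 × 10^3) / (5.337 × 10^-6) = 1.1902 × 10^9

1190000000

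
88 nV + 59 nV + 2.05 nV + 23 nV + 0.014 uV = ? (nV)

In nV:
  88 nV → 88
  59 nV → 59
  2.05 nV → 2.05
  23 nV → 23
  0.014 uV = 0.014e3 nV = 14
Sum: 88 + 59 + 2.05 + 23 + 14 = 186.05

186.05 nV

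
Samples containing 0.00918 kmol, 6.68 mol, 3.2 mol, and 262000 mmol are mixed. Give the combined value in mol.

281.06 mol

In mol:
  0.00918 kmol = 0.00918 × 10³ mol = 9.18
  6.68 mol → 6.68
  3.2 mol → 3.2
  262000 mmol = 262000 × 10⁻³ mol = 262
Sum: 9.18 + 6.68 + 3.2 + 262 = 281.06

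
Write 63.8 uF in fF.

micro = 1e-6, femto = 1e-15; factor is 1e9.
63.8 × 1e9 = 63800000000

63800000000 fF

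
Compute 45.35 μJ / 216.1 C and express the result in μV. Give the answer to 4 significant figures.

0.2099 μV

(45.35e-6) / (216.1) = 0.209857e-6 V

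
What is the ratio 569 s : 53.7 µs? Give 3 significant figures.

10600000

(569) / (53.7 × 10⁻⁶) = 10.6 × 10⁶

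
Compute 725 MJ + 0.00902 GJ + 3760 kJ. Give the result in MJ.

In MJ:
  725 MJ → 725
  0.00902 GJ = 0.00902 × 10³ MJ = 9.02
  3760 kJ = 3760 × 10⁻³ MJ = 3.76
Sum: 725 + 9.02 + 3.76 = 737.78

737.78 MJ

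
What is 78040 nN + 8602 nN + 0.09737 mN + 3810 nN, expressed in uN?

187.822 uN

In uN:
  78040 nN = 78040 × 10⁻³ uN = 78.04
  8602 nN = 8602 × 10⁻³ uN = 8.602
  0.09737 mN = 0.09737 × 10³ uN = 97.37
  3810 nN = 3810 × 10⁻³ uN = 3.81
Sum: 78.04 + 8.602 + 97.37 + 3.81 = 187.822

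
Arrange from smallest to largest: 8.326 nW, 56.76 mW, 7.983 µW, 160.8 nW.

8.326 nW = 0.000000008326 W
56.76 mW = 0.05676 W
7.983 µW = 0.000007983 W
160.8 nW = 0.0000001608 W

8.326 nW < 160.8 nW < 7.983 µW < 56.76 mW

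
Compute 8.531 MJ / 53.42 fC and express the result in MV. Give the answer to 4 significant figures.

159700000000000 MV

(8.531 × 10⁶) / (53.42 × 10⁻¹⁵) = 0.159697 × 10²¹ V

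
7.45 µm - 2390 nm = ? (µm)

In µm:
  7.45 µm → 7.45
  2390 nm = 2390 × 10⁻³ µm = 2.39
Difference: 7.45 - 2.39 = 5.06

5.06 µm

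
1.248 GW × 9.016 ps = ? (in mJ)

11.251968 mJ

1.248e9 × 9.016e-12 = 11.251968e-3 J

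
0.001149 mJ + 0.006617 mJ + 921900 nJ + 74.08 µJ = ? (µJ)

In µJ:
  0.001149 mJ = 0.001149 × 10³ µJ = 1.149
  0.006617 mJ = 0.006617 × 10³ µJ = 6.617
  921900 nJ = 921900 × 10⁻³ µJ = 921.9
  74.08 µJ → 74.08
Sum: 1.149 + 6.617 + 921.9 + 74.08 = 1003.746

1003.746 µJ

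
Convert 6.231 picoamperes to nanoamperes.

pico = 1e-12, nano = 1e-9; factor is 1e-3.
6.231 × 1e-3 = 0.006231

0.006231 nanoamperes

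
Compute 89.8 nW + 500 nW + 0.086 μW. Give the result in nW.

675.8 nW

In nW:
  89.8 nW → 89.8
  500 nW → 500
  0.086 μW = 0.086 × 10³ nW = 86
Sum: 89.8 + 500 + 86 = 675.8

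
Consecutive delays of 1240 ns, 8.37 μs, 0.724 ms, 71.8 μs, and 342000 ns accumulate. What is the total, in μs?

In μs:
  1240 ns = 1240 × 10⁻³ μs = 1.24
  8.37 μs → 8.37
  0.724 ms = 0.724 × 10³ μs = 724
  71.8 μs → 71.8
  342000 ns = 342000 × 10⁻³ μs = 342
Sum: 1.24 + 8.37 + 724 + 71.8 + 342 = 1147.41

1147.41 μs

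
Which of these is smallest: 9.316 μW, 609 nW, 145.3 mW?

609 nW

9.316 μW = 0.000009316 W
609 nW = 0.000000609 W
145.3 mW = 0.1453 W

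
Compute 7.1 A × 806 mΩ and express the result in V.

5.7226 V

7.1 × 806 × 10⁻³ = 5722.6 × 10⁻³ V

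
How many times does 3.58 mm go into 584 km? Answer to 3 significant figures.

163000000

(584 × 10^3) / (3.58 × 10^-3) = 163.1 × 10^6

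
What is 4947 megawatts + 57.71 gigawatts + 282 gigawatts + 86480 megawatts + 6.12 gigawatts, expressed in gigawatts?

437.257 gigawatts

In gigawatts:
  4947 megawatts = 4947 × 10⁻³ gigawatts = 4.947
  57.71 gigawatts → 57.71
  282 gigawatts → 282
  86480 megawatts = 86480 × 10⁻³ gigawatts = 86.48
  6.12 gigawatts → 6.12
Sum: 4.947 + 57.71 + 282 + 86.48 + 6.12 = 437.257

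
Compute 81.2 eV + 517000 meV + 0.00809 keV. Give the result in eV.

In eV:
  81.2 eV → 81.2
  517000 meV = 517000 × 10^-3 eV = 517
  0.00809 keV = 0.00809 × 10^3 eV = 8.09
Sum: 81.2 + 517 + 8.09 = 606.29

606.29 eV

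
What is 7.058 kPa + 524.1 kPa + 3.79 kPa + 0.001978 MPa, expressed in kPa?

536.926 kPa

In kPa:
  7.058 kPa → 7.058
  524.1 kPa → 524.1
  3.79 kPa → 3.79
  0.001978 MPa = 0.001978 × 10³ kPa = 1.978
Sum: 7.058 + 524.1 + 3.79 + 1.978 = 536.926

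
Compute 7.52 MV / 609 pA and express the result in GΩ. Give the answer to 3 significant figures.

12300000 GΩ

(7.52e6) / (609e-12) = 0.012348e18 Ω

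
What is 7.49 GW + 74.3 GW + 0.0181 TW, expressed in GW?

99.89 GW

In GW:
  7.49 GW → 7.49
  74.3 GW → 74.3
  0.0181 TW = 0.0181e3 GW = 18.1
Sum: 7.49 + 74.3 + 18.1 = 99.89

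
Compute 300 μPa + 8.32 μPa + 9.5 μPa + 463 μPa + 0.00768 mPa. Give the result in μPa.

In μPa:
  300 μPa → 300
  8.32 μPa → 8.32
  9.5 μPa → 9.5
  463 μPa → 463
  0.00768 mPa = 0.00768 × 10³ μPa = 7.68
Sum: 300 + 8.32 + 9.5 + 463 + 7.68 = 788.5

788.5 μPa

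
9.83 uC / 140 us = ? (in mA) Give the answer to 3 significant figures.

(9.83 × 10⁻⁶) / (140 × 10⁻⁶) = 0.070214 A

70.2 mA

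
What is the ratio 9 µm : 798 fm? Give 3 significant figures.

11300000

(9 × 10^-6) / (798 × 10^-15) = 0.01128 × 10^9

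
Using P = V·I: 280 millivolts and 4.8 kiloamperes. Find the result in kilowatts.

280 × 10⁻³ × 4.8 × 10³ = 1344 W

1.344 kilowatts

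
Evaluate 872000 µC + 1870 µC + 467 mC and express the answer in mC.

1340.87 mC

In mC:
  872000 µC = 872000e-3 mC = 872
  1870 µC = 1870e-3 mC = 1.87
  467 mC → 467
Sum: 872 + 1.87 + 467 = 1340.87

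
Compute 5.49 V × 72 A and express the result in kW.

0.39528 kW

5.49 × 72 = 395.28 W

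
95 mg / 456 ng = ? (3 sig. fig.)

208000

(95 × 10^-3) / (456 × 10^-9) = 0.2083 × 10^6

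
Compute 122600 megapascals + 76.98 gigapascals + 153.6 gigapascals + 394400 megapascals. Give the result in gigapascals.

In gigapascals:
  122600 megapascals = 122600 × 10^-3 gigapascals = 122.6
  76.98 gigapascals → 76.98
  153.6 gigapascals → 153.6
  394400 megapascals = 394400 × 10^-3 gigapascals = 394.4
Sum: 122.6 + 76.98 + 153.6 + 394.4 = 747.58

747.58 gigapascals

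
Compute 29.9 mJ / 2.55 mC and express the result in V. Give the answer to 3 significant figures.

11.7 V

(29.9 × 10^-3) / (2.55 × 10^-3) = 11.725 V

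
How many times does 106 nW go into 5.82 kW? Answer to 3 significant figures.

54900000000

(5.82 × 10^3) / (106 × 10^-9) = 0.05491 × 10^12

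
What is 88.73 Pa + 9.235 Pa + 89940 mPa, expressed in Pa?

In Pa:
  88.73 Pa → 88.73
  9.235 Pa → 9.235
  89940 mPa = 89940e-3 Pa = 89.94
Sum: 88.73 + 9.235 + 89.94 = 187.905

187.905 Pa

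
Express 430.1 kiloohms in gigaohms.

0.0004301 gigaohms

kilo = 10³, giga = 10⁹; factor is 10⁻⁶.
430.1 × 10⁻⁶ = 0.0004301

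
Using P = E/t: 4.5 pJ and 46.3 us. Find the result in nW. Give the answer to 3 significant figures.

(4.5 × 10^-12) / (46.3 × 10^-6) = 0.097192 × 10^-6 W

97.2 nW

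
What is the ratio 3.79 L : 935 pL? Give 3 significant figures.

(3.79) / (935 × 10^-12) = 0.004053 × 10^12

4050000000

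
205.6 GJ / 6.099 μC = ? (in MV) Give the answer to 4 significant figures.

(205.6 × 10⁹) / (6.099 × 10⁻⁶) = 33.7104 × 10¹⁵ V

33710000000 MV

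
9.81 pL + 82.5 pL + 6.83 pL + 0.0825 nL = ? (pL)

In pL:
  9.81 pL → 9.81
  82.5 pL → 82.5
  6.83 pL → 6.83
  0.0825 nL = 0.0825 × 10³ pL = 82.5
Sum: 9.81 + 82.5 + 6.83 + 82.5 = 181.64

181.64 pL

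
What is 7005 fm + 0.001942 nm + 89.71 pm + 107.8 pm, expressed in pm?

In pm:
  7005 fm = 7005 × 10⁻³ pm = 7.005
  0.001942 nm = 0.001942 × 10³ pm = 1.942
  89.71 pm → 89.71
  107.8 pm → 107.8
Sum: 7.005 + 1.942 + 89.71 + 107.8 = 206.457

206.457 pm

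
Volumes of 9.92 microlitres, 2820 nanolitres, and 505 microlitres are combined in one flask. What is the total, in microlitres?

517.74 microlitres

In microlitres:
  9.92 microlitres → 9.92
  2820 nanolitres = 2820e-3 microlitres = 2.82
  505 microlitres → 505
Sum: 9.92 + 2.82 + 505 = 517.74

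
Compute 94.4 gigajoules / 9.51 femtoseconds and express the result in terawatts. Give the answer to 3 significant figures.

(94.4 × 10^9) / (9.51 × 10^-15) = 9.9264 × 10^24 W

9930000000000 terawatts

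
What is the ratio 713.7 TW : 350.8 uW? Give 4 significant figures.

(713.7 × 10¹²) / (350.8 × 10⁻⁶) = 2.0345 × 10¹⁸

2034000000000000000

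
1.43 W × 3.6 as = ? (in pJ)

0.000005148 pJ

1.43 × 3.6e-18 = 5.148e-18 J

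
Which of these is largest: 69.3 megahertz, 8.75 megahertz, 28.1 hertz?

69.3 megahertz

69.3 megahertz = 69300000 hertz
8.75 megahertz = 8750000 hertz
28.1 hertz = 28.1 hertz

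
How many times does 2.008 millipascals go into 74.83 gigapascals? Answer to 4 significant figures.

37270000000000

(74.83 × 10⁹) / (2.008 × 10⁻³) = 37.266 × 10¹²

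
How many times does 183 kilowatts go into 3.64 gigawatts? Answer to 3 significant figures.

(3.64e9) / (183e3) = 0.01989e6

19900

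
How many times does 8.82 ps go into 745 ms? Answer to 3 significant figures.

(745 × 10^-3) / (8.82 × 10^-12) = 84.47 × 10^9

84500000000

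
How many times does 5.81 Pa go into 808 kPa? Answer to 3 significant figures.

139000

(808 × 10³) / (5.81) = 139.1 × 10³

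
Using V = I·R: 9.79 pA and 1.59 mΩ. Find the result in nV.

0.0000155661 nV

9.79 × 10^-12 × 1.59 × 10^-3 = 15.5661 × 10^-15 V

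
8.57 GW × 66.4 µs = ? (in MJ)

8.57 × 10^9 × 66.4 × 10^-6 = 569.048 × 10^3 J

0.569048 MJ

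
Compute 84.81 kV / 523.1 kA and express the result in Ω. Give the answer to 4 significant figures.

(84.81 × 10³) / (523.1 × 10³) = 0.16213 Ω

0.1621 Ω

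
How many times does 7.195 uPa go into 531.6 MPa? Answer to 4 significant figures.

(531.6 × 10^6) / (7.195 × 10^-6) = 73.885 × 10^12

73880000000000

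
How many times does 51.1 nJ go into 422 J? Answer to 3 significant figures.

8260000000

(422) / (51.1e-9) = 8.258e9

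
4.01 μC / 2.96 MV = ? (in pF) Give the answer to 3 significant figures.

1.35 pF

(4.01e-6) / (2.96e6) = 1.3547e-12 F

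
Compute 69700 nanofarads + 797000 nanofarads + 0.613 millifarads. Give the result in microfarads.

1479.7 microfarads

In microfarads:
  69700 nanofarads = 69700 × 10^-3 microfarads = 69.7
  797000 nanofarads = 797000 × 10^-3 microfarads = 797
  0.613 millifarads = 0.613 × 10^3 microfarads = 613
Sum: 69.7 + 797 + 613 = 1479.7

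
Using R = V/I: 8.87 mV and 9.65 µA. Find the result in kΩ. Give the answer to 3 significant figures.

(8.87 × 10⁻³) / (9.65 × 10⁻⁶) = 0.91917 × 10³ Ω

0.919 kΩ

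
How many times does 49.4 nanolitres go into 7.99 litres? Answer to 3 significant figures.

(7.99) / (49.4e-9) = 0.1617e9

162000000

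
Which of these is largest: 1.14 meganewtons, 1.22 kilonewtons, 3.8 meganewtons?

3.8 meganewtons

1.14 meganewtons = 1140000 newtons
1.22 kilonewtons = 1220 newtons
3.8 meganewtons = 3800000 newtons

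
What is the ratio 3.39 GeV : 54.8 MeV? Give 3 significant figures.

(3.39 × 10^9) / (54.8 × 10^6) = 0.06186 × 10^3

61.9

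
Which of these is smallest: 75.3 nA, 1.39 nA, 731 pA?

731 pA

75.3 nA = 0.0000000753 A
1.39 nA = 0.00000000139 A
731 pA = 0.000000000731 A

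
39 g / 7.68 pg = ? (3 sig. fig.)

(39) / (7.68e-12) = 5.078e12

5080000000000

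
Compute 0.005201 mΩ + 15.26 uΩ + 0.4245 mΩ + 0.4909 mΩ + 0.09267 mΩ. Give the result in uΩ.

1028.531 uΩ

In uΩ:
  0.005201 mΩ = 0.005201 × 10^3 uΩ = 5.201
  15.26 uΩ → 15.26
  0.4245 mΩ = 0.4245 × 10^3 uΩ = 424.5
  0.4909 mΩ = 0.4909 × 10^3 uΩ = 490.9
  0.09267 mΩ = 0.09267 × 10^3 uΩ = 92.67
Sum: 5.201 + 15.26 + 424.5 + 490.9 + 92.67 = 1028.531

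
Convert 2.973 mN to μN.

2973 μN

milli = 10^-3, micro = 10^-6; factor is 10^3.
2.973 × 10^3 = 2973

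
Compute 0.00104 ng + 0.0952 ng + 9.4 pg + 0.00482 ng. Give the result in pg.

In pg:
  0.00104 ng = 0.00104 × 10^3 pg = 1.04
  0.0952 ng = 0.0952 × 10^3 pg = 95.2
  9.4 pg → 9.4
  0.00482 ng = 0.00482 × 10^3 pg = 4.82
Sum: 1.04 + 95.2 + 9.4 + 4.82 = 110.46

110.46 pg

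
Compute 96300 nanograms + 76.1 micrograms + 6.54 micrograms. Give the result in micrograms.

In micrograms:
  96300 nanograms = 96300 × 10^-3 micrograms = 96.3
  76.1 micrograms → 76.1
  6.54 micrograms → 6.54
Sum: 96.3 + 76.1 + 6.54 = 178.94

178.94 micrograms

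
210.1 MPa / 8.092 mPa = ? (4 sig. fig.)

25960000000

(210.1 × 10^6) / (8.092 × 10^-3) = 25.964 × 10^9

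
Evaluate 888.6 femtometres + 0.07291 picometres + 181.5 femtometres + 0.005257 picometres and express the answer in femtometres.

In femtometres:
  888.6 femtometres → 888.6
  0.07291 picometres = 0.07291e3 femtometres = 72.91
  181.5 femtometres → 181.5
  0.005257 picometres = 0.005257e3 femtometres = 5.257
Sum: 888.6 + 72.91 + 181.5 + 5.257 = 1148.267

1148.267 femtometres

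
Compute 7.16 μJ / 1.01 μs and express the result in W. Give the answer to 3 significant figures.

(7.16e-6) / (1.01e-6) = 7.0891 W

7.09 W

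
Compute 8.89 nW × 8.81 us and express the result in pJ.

0.0783209 pJ

8.89 × 10⁻⁹ × 8.81 × 10⁻⁶ = 78.3209 × 10⁻¹⁵ J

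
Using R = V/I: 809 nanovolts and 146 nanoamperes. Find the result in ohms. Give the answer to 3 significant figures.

(809e-9) / (146e-9) = 5.5411 Ω

5.54 ohms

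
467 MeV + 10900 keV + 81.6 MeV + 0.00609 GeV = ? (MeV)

In MeV:
  467 MeV → 467
  10900 keV = 10900e-3 MeV = 10.9
  81.6 MeV → 81.6
  0.00609 GeV = 0.00609e3 MeV = 6.09
Sum: 467 + 10.9 + 81.6 + 6.09 = 565.59

565.59 MeV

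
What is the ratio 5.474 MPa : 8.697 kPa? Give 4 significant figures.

629.4

(5.474 × 10^6) / (8.697 × 10^3) = 0.62941 × 10^3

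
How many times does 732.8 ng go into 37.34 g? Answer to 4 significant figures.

(37.34) / (732.8e-9) = 0.050955e9

50960000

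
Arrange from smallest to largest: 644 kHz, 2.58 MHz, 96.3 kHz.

96.3 kHz < 644 kHz < 2.58 MHz

644 kHz = 644000 Hz
2.58 MHz = 2580000 Hz
96.3 kHz = 96300 Hz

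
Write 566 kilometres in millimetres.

kilo = 10^3, milli = 10^-3; factor is 10^6.
566 × 10^6 = 566000000

566000000 millimetres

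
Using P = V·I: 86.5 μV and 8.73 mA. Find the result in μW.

0.755145 μW

86.5e-6 × 8.73e-3 = 755.145e-9 W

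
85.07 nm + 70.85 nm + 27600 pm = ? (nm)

In nm:
  85.07 nm → 85.07
  70.85 nm → 70.85
  27600 pm = 27600e-3 nm = 27.6
Sum: 85.07 + 70.85 + 27.6 = 183.52

183.52 nm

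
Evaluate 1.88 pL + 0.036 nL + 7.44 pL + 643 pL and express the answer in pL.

688.32 pL

In pL:
  1.88 pL → 1.88
  0.036 nL = 0.036 × 10^3 pL = 36
  7.44 pL → 7.44
  643 pL → 643
Sum: 1.88 + 36 + 7.44 + 643 = 688.32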